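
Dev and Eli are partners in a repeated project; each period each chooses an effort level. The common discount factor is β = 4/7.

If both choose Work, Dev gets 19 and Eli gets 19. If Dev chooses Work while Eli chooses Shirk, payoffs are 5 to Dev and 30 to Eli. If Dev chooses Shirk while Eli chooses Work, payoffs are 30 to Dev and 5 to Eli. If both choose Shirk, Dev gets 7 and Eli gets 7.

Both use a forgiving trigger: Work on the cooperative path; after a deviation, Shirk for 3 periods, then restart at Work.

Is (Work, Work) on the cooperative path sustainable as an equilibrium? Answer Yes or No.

Comparing payoff streams over the 4 periods until play realigns: cooperate → 19(1+β+…+β^3); deviate → 30 + 7(β+…+β^3).
Cooperation is sustained iff (19−7)(β+…+β^3) ≥ 30−19.
β+…+β^3 = 4/7·(1−(4/7)^3)/(1−4/7) = 1.0845, and (30−19)/(19−7) = 0.9167.
1.0845 ≥ 0.9167, so cooperation is sustainable.

Yes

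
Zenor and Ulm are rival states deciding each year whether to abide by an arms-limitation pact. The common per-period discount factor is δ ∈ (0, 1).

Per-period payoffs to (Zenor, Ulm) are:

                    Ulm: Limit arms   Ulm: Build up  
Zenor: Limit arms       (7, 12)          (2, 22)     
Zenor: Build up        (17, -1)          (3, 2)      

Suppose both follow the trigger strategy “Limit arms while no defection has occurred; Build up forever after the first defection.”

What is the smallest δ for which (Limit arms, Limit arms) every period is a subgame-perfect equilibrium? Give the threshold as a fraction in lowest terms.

5/7

For Zenor: deviation gain 17−7 = 10, per-period punishment loss 7−3 = 4. IC gives δ ≥ 10/14 = 5/7.
For Ulm: gain 10, loss 10 per period, so δ ≥ 10/20 = 1/2.
The tighter constraint is Zenor's, so cooperation needs δ ≥ 5/7.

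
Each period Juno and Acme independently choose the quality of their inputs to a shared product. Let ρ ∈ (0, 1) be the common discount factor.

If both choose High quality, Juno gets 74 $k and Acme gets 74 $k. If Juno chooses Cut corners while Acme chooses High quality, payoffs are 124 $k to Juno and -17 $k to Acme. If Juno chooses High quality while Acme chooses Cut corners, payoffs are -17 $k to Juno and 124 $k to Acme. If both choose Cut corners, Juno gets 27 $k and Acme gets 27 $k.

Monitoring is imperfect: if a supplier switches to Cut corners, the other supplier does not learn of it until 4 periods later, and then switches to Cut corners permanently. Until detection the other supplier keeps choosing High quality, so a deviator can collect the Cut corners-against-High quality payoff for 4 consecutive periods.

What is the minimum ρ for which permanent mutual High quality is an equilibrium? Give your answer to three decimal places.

A deviator earns 124 for 4 periods, then 27 forever; cooperating earns 74 forever. Multiplying the IC by (1−ρ):
74 ≥ 124(1−ρ^4) + 27ρ^4, so 97·ρ^4 ≥ 50 and ρ^4 ≥ 50/97.
ρ ≥ (50/97)^(1/4) ≈ 0.847.

0.847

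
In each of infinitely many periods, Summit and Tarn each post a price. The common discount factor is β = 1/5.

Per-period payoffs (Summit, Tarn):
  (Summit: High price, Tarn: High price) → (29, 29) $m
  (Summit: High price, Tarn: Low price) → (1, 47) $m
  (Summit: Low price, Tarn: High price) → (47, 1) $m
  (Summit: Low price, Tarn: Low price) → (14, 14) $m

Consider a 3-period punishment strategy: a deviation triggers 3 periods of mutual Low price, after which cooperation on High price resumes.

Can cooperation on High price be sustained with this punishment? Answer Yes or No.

Comparing payoff streams over the 4 periods until play realigns: cooperate → 29(1+β+…+β^3); deviate → 47 + 14(β+…+β^3).
Cooperation is sustained iff (29−14)(β+…+β^3) ≥ 47−29.
β+…+β^3 = 1/5·(1−(1/5)^3)/(1−1/5) = 0.2480, and (47−29)/(29−14) = 1.2000.
0.2480 < 1.2000, so cooperation is not sustainable.

No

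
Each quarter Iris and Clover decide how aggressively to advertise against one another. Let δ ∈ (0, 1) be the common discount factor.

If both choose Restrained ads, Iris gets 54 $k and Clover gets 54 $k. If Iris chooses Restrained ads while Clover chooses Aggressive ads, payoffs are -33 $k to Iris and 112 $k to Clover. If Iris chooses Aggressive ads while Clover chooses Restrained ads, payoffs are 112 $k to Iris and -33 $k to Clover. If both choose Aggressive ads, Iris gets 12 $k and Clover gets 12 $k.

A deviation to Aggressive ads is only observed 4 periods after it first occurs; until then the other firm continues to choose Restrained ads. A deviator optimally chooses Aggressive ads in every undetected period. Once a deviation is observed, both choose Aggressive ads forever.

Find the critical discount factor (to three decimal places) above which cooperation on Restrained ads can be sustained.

0.873

Deviating for the 4 undetected periods gains 112−54 = 58 per period over cooperation, then loses 54−12 = 42 per period forever once punishment starts.
Gain: 58(1 + δ + … + δ^3); loss: 42·δ^4/(1−δ).
No profitable deviation ⇔ 58(1−δ^4) ≤ 42·δ^4, i.e. δ^4 ≥ 58/(58+42) = 29/50.
Hence δ ≥ (29/50)^(1/4) ≈ 0.873.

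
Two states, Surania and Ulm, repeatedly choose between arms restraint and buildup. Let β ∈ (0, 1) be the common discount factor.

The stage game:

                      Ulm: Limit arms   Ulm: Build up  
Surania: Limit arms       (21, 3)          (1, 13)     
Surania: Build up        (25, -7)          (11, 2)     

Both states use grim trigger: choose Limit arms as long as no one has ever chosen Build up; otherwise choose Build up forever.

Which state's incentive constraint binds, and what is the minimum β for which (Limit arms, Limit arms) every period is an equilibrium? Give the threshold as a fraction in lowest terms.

Surania: cooperation gives 21 each period; deviation gives 25 once then 11 forever.
  21/(1−β) ≥ 25 + 11β/(1−β) ⇒ β ≥ 4/14 = 2/7.
Ulm: cooperation gives 3 each period; deviation gives 13 once then 2 forever.
  β ≥ 10/11.
Both must hold, so the binding constraint is Ulm's: β ≥ 10/11.

Ulm; β ≥ 10/11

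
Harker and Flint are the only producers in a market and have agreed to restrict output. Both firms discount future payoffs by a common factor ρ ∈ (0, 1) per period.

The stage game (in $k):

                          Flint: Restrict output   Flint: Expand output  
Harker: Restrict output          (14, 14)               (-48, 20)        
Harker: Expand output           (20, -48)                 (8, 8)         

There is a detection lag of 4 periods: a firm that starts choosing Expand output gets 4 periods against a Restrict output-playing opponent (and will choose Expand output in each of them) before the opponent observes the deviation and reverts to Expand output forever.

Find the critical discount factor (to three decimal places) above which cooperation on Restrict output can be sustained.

0.841

A deviator earns 20 for 4 periods, then 8 forever; cooperating earns 14 forever. Multiplying the IC by (1−ρ):
14 ≥ 20(1−ρ^4) + 8ρ^4, so 12·ρ^4 ≥ 6 and ρ^4 ≥ 1/2.
ρ ≥ (1/2)^(1/4) ≈ 0.841.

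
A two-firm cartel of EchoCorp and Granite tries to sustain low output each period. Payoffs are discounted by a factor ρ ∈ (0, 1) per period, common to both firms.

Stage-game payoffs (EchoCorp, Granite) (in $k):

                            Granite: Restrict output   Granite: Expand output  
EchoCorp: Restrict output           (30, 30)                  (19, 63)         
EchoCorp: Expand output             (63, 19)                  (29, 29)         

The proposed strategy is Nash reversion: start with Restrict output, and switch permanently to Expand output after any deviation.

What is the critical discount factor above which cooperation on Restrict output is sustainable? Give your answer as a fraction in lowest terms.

33/34

Under grim trigger the critical discount factor is (T−C)/(T−P) with T = 63, C = 30, P = 29.
ρ* = (63−30)/(63−29) = 33/34.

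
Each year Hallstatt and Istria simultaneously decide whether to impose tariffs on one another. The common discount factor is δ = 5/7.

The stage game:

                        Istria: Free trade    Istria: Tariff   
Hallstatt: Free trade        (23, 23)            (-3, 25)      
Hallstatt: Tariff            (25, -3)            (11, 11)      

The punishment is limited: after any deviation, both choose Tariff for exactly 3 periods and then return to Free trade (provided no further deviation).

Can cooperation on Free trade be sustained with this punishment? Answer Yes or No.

Yes

IC: δ+…+δ^3 ≥ (25−23)/(23−11) = 1/6.
At δ = 5/7: partial sum = 1.5889 ≥ 0.1667. Cooperation sustainable.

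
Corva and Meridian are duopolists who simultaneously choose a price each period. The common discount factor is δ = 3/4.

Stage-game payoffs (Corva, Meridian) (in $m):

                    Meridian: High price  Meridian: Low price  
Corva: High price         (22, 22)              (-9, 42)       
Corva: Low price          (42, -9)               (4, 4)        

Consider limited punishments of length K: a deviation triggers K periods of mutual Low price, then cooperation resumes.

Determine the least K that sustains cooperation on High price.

No profitable deviation requires (22−4)(δ+…+δ^K) ≥ 42−22, i.e. δ+…+δ^K ≥ 10/9 ≈ 1.1111.
With δ = 3/4, the partial sums are K=1: 0.7500, K=2: 1.3125.
K = 2 is the first length at which the sum reaches 1.1111.

2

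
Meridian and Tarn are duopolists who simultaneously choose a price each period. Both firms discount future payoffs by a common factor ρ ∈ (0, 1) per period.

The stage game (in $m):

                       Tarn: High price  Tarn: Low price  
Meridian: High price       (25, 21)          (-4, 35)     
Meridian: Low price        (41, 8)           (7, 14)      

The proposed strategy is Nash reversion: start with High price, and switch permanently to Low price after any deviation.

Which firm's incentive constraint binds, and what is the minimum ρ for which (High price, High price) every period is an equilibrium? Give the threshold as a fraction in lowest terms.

Meridian: cooperation gives 25 each period; deviation gives 41 once then 7 forever.
  25/(1−ρ) ≥ 41 + 7ρ/(1−ρ) ⇒ ρ ≥ 16/34 = 8/17.
Tarn: cooperation gives 21 each period; deviation gives 35 once then 14 forever.
  ρ ≥ 14/21 = 2/3.
Both must hold, so the binding constraint is Tarn's: ρ ≥ 2/3.

Tarn; ρ ≥ 2/3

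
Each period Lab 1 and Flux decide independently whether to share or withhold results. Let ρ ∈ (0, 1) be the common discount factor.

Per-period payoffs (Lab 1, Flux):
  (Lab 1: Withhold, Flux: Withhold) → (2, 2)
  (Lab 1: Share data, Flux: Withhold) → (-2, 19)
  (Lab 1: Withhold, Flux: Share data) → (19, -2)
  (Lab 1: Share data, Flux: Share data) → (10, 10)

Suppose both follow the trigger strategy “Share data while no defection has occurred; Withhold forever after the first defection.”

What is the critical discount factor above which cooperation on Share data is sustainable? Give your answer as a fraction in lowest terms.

Under grim trigger the critical discount factor is (T−C)/(T−P) with T = 19, C = 10, P = 2.
ρ* = (19−10)/(19−2) = 9/17.

9/17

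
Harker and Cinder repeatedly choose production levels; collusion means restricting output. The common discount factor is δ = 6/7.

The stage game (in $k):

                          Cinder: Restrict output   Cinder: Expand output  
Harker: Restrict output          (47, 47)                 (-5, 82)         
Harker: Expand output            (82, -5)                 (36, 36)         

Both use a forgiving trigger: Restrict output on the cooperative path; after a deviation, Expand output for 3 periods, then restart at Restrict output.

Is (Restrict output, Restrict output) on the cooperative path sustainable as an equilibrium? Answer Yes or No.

Comparing payoff streams over the 4 periods until play realigns: cooperate → 47(1+δ+…+δ^3); deviate → 82 + 36(δ+…+δ^3).
Cooperation is sustained iff (47−36)(δ+…+δ^3) ≥ 82−47.
δ+…+δ^3 = 6/7·(1−(6/7)^3)/(1−6/7) = 2.2216, and (82−47)/(47−36) = 3.1818.
2.2216 < 3.1818, so cooperation is not sustainable.

No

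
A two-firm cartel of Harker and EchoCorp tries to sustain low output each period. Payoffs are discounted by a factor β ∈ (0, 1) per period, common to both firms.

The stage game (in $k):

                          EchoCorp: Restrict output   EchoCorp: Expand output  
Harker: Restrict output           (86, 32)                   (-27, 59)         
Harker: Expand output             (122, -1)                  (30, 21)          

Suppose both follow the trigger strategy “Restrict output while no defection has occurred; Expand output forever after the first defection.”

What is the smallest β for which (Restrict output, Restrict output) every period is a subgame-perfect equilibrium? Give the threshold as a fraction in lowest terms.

Harker's threshold: (122−86)/(122−30) = 9/23.
EchoCorp's threshold: (59−32)/(59−21) = 27/38.
9/23 < 27/38, so EchoCorp binds and β* = 27/38.

27/38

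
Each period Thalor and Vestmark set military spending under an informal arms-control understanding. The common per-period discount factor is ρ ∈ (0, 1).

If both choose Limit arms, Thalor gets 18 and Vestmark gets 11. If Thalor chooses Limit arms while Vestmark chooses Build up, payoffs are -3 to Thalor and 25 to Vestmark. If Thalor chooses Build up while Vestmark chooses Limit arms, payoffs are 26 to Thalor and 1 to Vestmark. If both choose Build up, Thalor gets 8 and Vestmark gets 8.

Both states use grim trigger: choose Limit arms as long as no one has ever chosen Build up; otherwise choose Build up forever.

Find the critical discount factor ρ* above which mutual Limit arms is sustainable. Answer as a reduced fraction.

14/17

Thalor: cooperation gives 18 each period; deviation gives 26 once then 8 forever.
  18/(1−ρ) ≥ 26 + 8ρ/(1−ρ) ⇒ ρ ≥ 8/18 = 4/9.
Vestmark: cooperation gives 11 each period; deviation gives 25 once then 8 forever.
  ρ ≥ 14/17.
Both must hold, so the binding constraint is Vestmark's: ρ ≥ 14/17.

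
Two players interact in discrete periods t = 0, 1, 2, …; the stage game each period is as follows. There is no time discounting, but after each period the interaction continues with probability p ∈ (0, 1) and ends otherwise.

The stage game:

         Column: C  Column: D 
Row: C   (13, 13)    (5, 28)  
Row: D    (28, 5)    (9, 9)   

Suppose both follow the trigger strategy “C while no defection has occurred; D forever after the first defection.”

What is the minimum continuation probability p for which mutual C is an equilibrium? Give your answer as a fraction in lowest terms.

15/19

Expected cooperation value is 13 + p·13 + p²·13 + … = 13/(1−p); deviation gives 28 + p·9/(1−p).
13 ≥ 28(1−p) + 9p ⇒ 19p ≥ 15 ⇒ p ≥ 15/19.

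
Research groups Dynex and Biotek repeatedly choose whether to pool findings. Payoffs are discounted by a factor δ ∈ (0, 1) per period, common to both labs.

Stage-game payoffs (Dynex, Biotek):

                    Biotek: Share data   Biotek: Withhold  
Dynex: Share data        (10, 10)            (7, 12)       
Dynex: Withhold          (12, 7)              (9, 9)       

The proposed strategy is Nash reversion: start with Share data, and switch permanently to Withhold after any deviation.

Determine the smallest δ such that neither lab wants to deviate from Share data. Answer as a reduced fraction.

2/3

Under grim trigger the critical discount factor is (T−C)/(T−P) with T = 12, C = 10, P = 9.
δ* = (12−10)/(12−9) = 2/3.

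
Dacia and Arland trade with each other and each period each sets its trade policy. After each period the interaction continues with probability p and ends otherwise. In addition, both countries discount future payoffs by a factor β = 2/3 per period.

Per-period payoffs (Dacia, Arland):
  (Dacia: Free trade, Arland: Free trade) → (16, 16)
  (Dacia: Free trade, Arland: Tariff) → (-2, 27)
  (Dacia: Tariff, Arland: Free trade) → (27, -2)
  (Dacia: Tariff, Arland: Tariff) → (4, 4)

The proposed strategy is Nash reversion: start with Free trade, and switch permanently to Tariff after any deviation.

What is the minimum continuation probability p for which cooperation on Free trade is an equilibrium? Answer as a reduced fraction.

33/46

Expected continuation weight on next period's payoff is β·p = 2/3·p, which plays the role of the discount factor.
Cooperation requires 2/3·p ≥ (27−16)/(27−4) = 11/23, hence p ≥ 33/46.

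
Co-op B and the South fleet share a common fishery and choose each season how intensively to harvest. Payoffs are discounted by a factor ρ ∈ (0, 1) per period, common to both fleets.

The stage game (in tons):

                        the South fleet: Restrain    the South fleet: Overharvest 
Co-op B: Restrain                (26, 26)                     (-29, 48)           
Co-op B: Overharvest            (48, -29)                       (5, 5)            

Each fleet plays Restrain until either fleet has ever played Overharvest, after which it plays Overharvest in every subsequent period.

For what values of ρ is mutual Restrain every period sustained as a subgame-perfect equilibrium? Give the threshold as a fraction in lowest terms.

22/43

Under grim trigger the critical discount factor is (T−C)/(T−P) with T = 48, C = 26, P = 5.
ρ* = (48−26)/(48−5) = 22/43.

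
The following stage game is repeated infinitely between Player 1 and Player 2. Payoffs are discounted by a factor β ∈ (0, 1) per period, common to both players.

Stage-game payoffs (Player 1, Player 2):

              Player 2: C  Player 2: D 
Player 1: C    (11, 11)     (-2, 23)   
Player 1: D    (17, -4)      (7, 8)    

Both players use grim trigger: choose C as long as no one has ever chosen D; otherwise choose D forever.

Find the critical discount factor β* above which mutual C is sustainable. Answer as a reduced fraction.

Player 1's threshold: (17−11)/(17−7) = 3/5.
Player 2's threshold: (23−11)/(23−8) = 4/5.
3/5 < 4/5, so Player 2 binds and β* = 4/5.

4/5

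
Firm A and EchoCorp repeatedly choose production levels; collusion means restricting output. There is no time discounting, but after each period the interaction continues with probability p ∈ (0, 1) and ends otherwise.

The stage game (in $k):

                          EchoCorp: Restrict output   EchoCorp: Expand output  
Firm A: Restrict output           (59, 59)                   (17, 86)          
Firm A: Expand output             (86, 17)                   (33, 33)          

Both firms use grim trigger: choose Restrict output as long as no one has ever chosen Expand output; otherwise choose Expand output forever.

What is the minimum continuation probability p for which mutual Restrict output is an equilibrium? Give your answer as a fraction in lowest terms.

Expected cooperation value is 59 + p·59 + p²·59 + … = 59/(1−p); deviation gives 86 + p·33/(1−p).
59 ≥ 86(1−p) + 33p ⇒ 53p ≥ 27 ⇒ p ≥ 27/53.

27/53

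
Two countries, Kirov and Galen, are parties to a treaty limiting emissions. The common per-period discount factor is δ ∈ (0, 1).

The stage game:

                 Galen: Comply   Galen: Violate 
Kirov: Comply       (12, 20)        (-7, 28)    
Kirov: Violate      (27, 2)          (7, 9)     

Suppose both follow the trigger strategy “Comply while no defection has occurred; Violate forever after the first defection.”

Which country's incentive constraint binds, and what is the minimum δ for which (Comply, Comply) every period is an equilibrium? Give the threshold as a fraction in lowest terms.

Kirov; δ ≥ 3/4

Kirov: cooperation gives 12 each period; deviation gives 27 once then 7 forever.
  12/(1−δ) ≥ 27 + 7δ/(1−δ) ⇒ δ ≥ 15/20 = 3/4.
Galen: cooperation gives 20 each period; deviation gives 28 once then 9 forever.
  δ ≥ 8/19.
Both must hold, so the binding constraint is Kirov's: δ ≥ 3/4.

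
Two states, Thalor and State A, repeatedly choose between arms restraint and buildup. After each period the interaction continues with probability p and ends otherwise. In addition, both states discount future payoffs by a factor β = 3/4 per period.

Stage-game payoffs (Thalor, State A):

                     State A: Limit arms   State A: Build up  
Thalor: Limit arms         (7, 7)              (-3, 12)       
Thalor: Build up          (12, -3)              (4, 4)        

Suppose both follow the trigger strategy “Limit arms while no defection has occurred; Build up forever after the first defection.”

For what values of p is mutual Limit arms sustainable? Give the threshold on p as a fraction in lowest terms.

Expected continuation weight on next period's payoff is β·p = 3/4·p, which plays the role of the discount factor.
Cooperation requires 3/4·p ≥ (12−7)/(12−4) = 5/8, hence p ≥ 5/6.

5/6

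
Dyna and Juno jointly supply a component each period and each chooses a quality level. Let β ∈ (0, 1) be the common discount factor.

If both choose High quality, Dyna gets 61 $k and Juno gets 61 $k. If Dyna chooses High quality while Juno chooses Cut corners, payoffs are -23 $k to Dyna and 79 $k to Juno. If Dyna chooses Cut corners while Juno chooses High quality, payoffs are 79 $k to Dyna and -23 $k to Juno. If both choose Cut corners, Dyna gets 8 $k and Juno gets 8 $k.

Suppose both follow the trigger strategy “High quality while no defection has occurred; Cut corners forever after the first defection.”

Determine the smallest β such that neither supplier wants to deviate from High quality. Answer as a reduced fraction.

61/(1−β) ≥ 79 + 8β/(1−β)
61 ≥ 79 − 71β
β ≥ 18/71.

18/71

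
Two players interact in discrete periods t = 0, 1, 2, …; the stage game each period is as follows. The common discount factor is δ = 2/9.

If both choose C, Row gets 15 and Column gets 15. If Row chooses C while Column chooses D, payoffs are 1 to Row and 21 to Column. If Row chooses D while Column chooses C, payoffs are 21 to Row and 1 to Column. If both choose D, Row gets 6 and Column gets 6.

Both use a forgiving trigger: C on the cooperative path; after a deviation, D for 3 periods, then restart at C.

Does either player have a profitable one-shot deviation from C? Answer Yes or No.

Yes

IC: δ+…+δ^3 ≥ (21−15)/(15−6) = 2/3.
At δ = 2/9: partial sum = 0.2826 < 0.6667. Cooperation not sustainable.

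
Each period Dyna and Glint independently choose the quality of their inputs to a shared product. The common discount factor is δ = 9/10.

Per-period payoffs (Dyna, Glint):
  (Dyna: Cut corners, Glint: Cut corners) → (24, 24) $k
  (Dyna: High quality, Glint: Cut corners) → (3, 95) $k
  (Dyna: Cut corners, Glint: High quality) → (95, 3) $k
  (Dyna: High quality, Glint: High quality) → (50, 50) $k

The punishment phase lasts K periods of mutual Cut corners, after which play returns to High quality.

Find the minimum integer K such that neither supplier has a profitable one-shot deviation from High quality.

3

IC: δ(1−δ^K)/(1−δ) ≥ (95−50)/(50−24) = 45/26.
With δ = 9/10: need 1 − δ^K ≥ 45/26·(1−9/10)/(9/10), i.e. δ^K ≤ 0.8077.
Since (9/10)^2 = 0.8100 and (9/10)^3 = 0.7290, the smallest such K is 3.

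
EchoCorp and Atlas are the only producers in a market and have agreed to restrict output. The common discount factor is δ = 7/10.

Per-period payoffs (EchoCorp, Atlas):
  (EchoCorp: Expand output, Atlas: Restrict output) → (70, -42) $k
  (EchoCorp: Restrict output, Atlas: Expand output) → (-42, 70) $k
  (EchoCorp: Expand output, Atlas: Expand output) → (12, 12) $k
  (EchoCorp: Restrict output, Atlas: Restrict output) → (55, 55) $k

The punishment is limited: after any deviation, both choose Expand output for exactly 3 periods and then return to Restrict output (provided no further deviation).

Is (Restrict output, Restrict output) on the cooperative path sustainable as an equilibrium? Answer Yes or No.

A one-shot deviation gives 70 now, then 12 for 3 periods, then back to 55.
Gain from deviating: (70−55) today; loss: (55−12) in each of the next 3 periods.
No-deviation condition: (55−12)(δ+…+δ^3) ≥ 70−55, i.e. δ+…+δ^3 ≥ 15/43.
At δ = 7/10: δ+…+δ^3 = 1.5330 ≥ 0.3488.
So cooperation is sustainable.

Yes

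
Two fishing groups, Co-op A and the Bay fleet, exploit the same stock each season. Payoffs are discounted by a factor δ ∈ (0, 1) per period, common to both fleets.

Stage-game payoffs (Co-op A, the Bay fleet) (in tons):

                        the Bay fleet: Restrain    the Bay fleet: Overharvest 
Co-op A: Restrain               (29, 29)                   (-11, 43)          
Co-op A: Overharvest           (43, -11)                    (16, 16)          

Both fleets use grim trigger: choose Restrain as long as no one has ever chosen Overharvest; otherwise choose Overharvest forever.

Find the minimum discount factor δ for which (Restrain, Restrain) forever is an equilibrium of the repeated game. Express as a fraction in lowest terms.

29/(1−δ) ≥ 43 + 16δ/(1−δ)
29 ≥ 43 − 27δ
δ ≥ 14/27.

14/27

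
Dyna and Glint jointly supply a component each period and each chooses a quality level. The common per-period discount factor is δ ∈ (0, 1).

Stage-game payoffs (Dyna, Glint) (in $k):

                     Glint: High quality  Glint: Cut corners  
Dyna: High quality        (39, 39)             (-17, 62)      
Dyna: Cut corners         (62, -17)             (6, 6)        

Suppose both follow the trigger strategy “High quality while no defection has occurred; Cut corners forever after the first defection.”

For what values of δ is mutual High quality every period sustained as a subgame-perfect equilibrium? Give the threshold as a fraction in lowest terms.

One-period gain from deviating is 62 − 39 = 23. The loss is 39 − 6 = 33 in every subsequent period, with present value 33·δ/(1−δ).
Deviation is unprofitable when 33·δ/(1−δ) ≥ 23, i.e. δ/(1−δ) ≥ 23/33.
Equivalently δ ≥ 23/(23+33) = 23/56.

23/56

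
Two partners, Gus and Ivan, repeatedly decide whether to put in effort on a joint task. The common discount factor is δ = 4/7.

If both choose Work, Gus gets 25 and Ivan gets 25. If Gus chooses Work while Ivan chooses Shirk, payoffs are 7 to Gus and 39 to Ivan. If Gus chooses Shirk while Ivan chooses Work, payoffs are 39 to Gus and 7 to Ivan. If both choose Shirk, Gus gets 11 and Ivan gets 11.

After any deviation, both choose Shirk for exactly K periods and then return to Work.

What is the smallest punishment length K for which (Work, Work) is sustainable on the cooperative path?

Need Σ_{k=1}^{K} δ^k ≥ (39−25)/(25−11) = 1.0000 at δ = 4/7.
At K = 2 the sum is 0.8980 < 1.0000; at K = 3 it is 1.0845 ≥ 1.0000.
So the minimum punishment length is K = 3.

3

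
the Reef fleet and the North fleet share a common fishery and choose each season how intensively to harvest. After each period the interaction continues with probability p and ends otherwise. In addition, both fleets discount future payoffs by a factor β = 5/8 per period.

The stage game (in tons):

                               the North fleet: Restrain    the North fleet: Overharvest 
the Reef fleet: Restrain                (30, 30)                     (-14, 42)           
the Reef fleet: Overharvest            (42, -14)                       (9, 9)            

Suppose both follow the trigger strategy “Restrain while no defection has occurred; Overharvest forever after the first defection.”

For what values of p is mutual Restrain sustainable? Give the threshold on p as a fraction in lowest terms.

32/55

With continuation probability p and discount β, the effective per-period discount factor is βp.
Grim-trigger IC: βp ≥ (42−30)/(42−9) = 4/11.
So p ≥ (4/11)/(5/8) = 32/55.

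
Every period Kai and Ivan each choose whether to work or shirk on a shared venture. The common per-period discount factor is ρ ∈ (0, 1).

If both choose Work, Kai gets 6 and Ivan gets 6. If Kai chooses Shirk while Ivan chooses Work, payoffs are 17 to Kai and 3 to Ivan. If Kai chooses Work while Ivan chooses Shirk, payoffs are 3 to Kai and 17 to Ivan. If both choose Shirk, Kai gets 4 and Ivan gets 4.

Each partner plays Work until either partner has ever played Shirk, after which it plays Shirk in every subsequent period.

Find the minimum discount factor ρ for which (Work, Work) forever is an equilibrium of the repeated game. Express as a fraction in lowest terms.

One-period gain from deviating is 17 − 6 = 11. The loss is 6 − 4 = 2 in every subsequent period, with present value 2·ρ/(1−ρ).
Deviation is unprofitable when 2·ρ/(1−ρ) ≥ 11, i.e. ρ/(1−ρ) ≥ 11/2.
Equivalently ρ ≥ 11/(11+2) = 11/13.

11/13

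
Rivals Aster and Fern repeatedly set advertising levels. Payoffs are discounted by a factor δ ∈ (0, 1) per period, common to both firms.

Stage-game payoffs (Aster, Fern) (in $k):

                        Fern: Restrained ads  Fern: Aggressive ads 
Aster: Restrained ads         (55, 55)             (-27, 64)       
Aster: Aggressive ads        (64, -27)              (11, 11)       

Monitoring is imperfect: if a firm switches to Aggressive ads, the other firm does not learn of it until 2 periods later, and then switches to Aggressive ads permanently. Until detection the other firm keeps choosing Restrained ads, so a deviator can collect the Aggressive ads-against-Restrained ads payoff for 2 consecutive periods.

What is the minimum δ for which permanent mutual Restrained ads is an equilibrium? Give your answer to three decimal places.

The best deviation is to choose Aggressive ads for all 2 undetected periods, earning 64 each, then 11 forever once detected.
Deviation value: 64(1−δ^2)/(1−δ) + 11δ^2/(1−δ); cooperation value: 55/(1−δ).
IC: 55 ≥ 64(1−δ^2) + 11δ^2 = 64 − 53δ^2.
So δ^2 ≥ 9/53, giving δ ≥ (9/53)^(1/2) ≈ 0.412.

0.412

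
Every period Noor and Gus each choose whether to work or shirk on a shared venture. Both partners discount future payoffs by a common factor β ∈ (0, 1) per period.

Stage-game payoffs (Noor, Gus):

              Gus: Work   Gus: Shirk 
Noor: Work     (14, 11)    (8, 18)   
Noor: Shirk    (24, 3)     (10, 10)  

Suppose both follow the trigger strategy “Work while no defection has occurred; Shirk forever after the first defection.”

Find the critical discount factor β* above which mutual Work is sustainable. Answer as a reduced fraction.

Noor's threshold: (24−14)/(24−10) = 5/7.
Gus's threshold: (18−11)/(18−10) = 7/8.
5/7 < 7/8, so Gus binds and β* = 7/8.

7/8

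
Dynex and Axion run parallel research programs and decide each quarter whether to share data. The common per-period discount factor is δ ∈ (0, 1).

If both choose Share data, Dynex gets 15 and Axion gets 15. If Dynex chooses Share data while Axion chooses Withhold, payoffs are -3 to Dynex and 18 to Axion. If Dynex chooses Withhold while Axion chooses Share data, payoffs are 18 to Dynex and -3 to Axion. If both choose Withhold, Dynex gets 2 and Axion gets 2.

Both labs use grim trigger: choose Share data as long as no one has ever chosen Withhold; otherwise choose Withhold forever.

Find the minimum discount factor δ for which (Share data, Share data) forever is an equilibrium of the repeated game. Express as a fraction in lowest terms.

Cooperation forever yields 15 each period: 15/(1−δ).
Deviating yields 18 once, then 2 forever: 18 + 2δ/(1−δ).
No profitable deviation requires 15/(1−δ) ≥ 18 + 2δ/(1−δ).
Multiplying by (1−δ): 15 ≥ 18(1−δ) + 2δ = 18 − 16δ.
So 16δ ≥ 3, i.e. δ ≥ 3/16.

3/16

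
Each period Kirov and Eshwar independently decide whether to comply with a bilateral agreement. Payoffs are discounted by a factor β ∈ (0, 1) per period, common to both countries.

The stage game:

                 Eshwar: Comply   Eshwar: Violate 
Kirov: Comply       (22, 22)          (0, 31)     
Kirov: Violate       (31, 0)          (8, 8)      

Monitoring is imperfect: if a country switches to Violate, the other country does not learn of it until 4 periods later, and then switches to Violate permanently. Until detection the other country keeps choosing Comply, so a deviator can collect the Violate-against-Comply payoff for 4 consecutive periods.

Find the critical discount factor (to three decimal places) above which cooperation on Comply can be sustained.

0.791

Deviating for the 4 undetected periods gains 31−22 = 9 per period over cooperation, then loses 22−8 = 14 per period forever once punishment starts.
Gain: 9(1 + β + … + β^3); loss: 14·β^4/(1−β).
No profitable deviation ⇔ 9(1−β^4) ≤ 14·β^4, i.e. β^4 ≥ 9/(9+14) = 9/23.
Hence β ≥ (9/23)^(1/4) ≈ 0.791.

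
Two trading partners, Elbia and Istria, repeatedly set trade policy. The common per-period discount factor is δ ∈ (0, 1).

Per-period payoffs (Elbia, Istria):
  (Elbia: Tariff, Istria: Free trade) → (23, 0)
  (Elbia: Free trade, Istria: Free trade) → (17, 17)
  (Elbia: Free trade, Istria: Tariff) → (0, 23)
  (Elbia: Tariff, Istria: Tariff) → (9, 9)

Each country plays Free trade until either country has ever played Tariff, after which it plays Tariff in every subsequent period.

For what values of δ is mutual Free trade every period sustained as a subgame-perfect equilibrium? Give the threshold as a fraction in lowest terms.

Under grim trigger the critical discount factor is (T−C)/(T−P) with T = 23, C = 17, P = 9.
δ* = (23−17)/(23−9) = 6/14 = 3/7.

3/7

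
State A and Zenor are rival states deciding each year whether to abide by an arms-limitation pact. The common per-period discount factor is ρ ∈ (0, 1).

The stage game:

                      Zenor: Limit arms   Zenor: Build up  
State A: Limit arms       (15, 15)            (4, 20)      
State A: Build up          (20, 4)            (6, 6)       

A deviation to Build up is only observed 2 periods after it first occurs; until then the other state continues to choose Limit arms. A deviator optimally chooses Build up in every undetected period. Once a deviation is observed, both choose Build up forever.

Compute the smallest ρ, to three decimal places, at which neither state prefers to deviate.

A deviator earns 20 for 2 periods, then 6 forever; cooperating earns 15 forever. Multiplying the IC by (1−ρ):
15 ≥ 20(1−ρ^2) + 6ρ^2, so 14·ρ^2 ≥ 5 and ρ^2 ≥ 5/14.
ρ ≥ (5/14)^(1/2) ≈ 0.598.

0.598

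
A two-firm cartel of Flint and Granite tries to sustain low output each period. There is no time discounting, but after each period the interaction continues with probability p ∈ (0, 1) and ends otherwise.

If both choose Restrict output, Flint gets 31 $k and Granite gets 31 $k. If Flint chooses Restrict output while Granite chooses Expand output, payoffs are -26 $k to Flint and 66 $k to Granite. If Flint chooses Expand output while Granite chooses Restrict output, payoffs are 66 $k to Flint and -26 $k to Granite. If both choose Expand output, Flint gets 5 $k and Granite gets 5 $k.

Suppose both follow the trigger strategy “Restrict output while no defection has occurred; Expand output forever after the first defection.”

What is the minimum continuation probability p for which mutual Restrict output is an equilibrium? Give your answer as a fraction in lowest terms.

Expected cooperation value is 31 + p·31 + p²·31 + … = 31/(1−p); deviation gives 66 + p·5/(1−p).
31 ≥ 66(1−p) + 5p ⇒ 61p ≥ 35 ⇒ p ≥ 35/61.

35/61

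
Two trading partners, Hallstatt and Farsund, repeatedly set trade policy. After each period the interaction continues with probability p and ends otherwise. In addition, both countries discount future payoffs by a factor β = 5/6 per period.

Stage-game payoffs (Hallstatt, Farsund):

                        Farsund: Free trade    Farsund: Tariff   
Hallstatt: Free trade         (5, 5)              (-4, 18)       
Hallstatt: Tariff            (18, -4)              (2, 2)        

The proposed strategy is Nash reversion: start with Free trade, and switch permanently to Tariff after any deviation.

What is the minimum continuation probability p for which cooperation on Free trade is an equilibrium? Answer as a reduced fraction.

Expected continuation weight on next period's payoff is β·p = 5/6·p, which plays the role of the discount factor.
Cooperation requires 5/6·p ≥ (18−5)/(18−2) = 13/16, hence p ≥ 39/40.

39/40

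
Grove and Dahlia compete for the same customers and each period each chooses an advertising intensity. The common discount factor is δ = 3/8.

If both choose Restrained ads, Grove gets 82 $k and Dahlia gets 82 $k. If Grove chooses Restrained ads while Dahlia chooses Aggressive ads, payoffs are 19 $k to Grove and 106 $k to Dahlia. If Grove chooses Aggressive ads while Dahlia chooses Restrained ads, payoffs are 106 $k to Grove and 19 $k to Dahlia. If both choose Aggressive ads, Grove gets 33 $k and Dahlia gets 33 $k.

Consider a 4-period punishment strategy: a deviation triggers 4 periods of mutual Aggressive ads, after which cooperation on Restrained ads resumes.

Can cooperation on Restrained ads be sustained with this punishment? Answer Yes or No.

IC: δ+…+δ^4 ≥ (106−82)/(82−33) = 24/49.
At δ = 3/8: partial sum = 0.5881 ≥ 0.4898. Cooperation sustainable.

Yes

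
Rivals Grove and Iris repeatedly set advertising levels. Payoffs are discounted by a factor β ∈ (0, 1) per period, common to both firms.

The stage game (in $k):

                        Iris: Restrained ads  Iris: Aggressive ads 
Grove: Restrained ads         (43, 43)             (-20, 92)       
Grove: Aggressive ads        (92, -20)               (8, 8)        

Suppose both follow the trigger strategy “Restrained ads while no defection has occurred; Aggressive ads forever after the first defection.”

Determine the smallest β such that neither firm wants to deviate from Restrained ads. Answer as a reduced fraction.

Cooperation forever yields 43 each period: 43/(1−β).
Deviating yields 92 once, then 8 forever: 92 + 8β/(1−β).
No profitable deviation requires 43/(1−β) ≥ 92 + 8β/(1−β).
Multiplying by (1−β): 43 ≥ 92(1−β) + 8β = 92 − 84β.
So 84β ≥ 49, i.e. β ≥ 49/84 = 7/12.

7/12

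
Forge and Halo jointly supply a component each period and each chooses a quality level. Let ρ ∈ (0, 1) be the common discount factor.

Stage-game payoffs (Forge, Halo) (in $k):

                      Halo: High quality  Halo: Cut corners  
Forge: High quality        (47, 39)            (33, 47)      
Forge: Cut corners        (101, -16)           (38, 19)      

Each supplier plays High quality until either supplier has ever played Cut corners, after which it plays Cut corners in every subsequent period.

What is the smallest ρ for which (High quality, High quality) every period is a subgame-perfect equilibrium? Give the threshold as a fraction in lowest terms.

6/7

Forge: cooperation gives 47 each period; deviation gives 101 once then 38 forever.
  47/(1−ρ) ≥ 101 + 38ρ/(1−ρ) ⇒ ρ ≥ 54/63 = 6/7.
Halo: cooperation gives 39 each period; deviation gives 47 once then 19 forever.
  ρ ≥ 8/28 = 2/7.
Both must hold, so the binding constraint is Forge's: ρ ≥ 6/7.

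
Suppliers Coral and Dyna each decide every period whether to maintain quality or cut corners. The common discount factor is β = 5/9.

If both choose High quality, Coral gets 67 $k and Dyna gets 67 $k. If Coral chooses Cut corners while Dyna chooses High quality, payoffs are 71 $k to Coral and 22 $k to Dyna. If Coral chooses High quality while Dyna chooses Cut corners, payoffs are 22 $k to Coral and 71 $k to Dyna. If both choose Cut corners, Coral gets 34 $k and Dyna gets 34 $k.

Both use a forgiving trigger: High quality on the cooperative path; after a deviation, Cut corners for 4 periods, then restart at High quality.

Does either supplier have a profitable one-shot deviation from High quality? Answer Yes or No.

A one-shot deviation gives 71 now, then 34 for 4 periods, then back to 67.
Gain from deviating: (71−67) today; loss: (67−34) in each of the next 4 periods.
No-deviation condition: (67−34)(β+…+β^4) ≥ 71−67, i.e. β+…+β^4 ≥ 4/33.
At β = 5/9: β+…+β^4 = 1.1309 ≥ 0.1212.
So cooperation is sustainable.

No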